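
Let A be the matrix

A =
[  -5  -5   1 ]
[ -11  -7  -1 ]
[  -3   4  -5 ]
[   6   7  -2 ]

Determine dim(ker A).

1

Row reduce to echelon form.
R2 ← R2 − (11/5)·R1: [0, 4, -16/5]
R3 ← R3 − (3/5)·R1: [0, 7, -28/5]
R4 ← R4 + (6/5)·R1: [0, 1, -4/5]
R3 ← R3 − (7/4)·R2: [0, 0, 0]
R4 ← R4 − (1/4)·R2: [0, 0, 0]
2 nonzero rows, so rank(A) = 2.
A has 3 columns; by rank–nullity, nullity = 3 − 2 = 1.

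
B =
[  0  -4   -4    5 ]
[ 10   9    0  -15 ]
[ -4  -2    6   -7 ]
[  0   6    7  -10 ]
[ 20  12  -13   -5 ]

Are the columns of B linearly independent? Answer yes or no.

Row reduce B to echelon form.
Swap R1 ↔ R2
R3 ← R3 + (2/5)·R1: [0, 8/5, 6, -13]
R5 ← R5 − (2)·R1: [0, -6, -13, 25]
R3 ← R3 + (2/5)·R2: [0, 0, 22/5, -11]
R4 ← R4 + (3/2)·R2: [0, 0, 1, -5/2]
R5 ← R5 − (3/2)·R2: [0, 0, -7, 35/2]
R4 ← R4 − (5/22)·R3: [0, 0, 0, 0]
R5 ← R5 + (35/22)·R3: [0, 0, 0, 0]
3 pivots among 4 columns.
Only 3 < 4 pivot columns, so the columns are linearly dependent.

no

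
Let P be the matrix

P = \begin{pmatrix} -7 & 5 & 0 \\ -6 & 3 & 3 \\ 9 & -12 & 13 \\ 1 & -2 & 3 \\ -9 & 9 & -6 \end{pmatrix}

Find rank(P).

Row reduce to echelon form.
R2 ← R2 − (6/7)·R1: [0, -9/7, 3]
R3 ← R3 + (9/7)·R1: [0, -39/7, 13]
R4 ← R4 + (1/7)·R1: [0, -9/7, 3]
R5 ← R5 − (9/7)·R1: [0, 18/7, -6]
R3 ← R3 − (13/3)·R2: [0, 0, 0]
R4 ← R4 − R2: [0, 0, 0]
R5 ← R5 + (2)·R2: [0, 0, 0]
Echelon form has 2 nonzero rows, so rank(P) = 2.

2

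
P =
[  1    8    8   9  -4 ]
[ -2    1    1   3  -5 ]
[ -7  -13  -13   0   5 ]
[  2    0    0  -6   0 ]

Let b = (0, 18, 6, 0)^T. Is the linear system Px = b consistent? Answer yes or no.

yes

Row reduce the augmented matrix [P | b].
R2 ← R2 + (2)·R1: [0, 17, 17, 21, -13, 18]
R3 ← R3 + (7)·R1: [0, 43, 43, 63, -23, 6]
R4 ← R4 − (2)·R1: [0, -16, -16, -24, 8, 0]
R3 ← R3 − (43/17)·R2: [0, 0, 0, 168/17, 168/17, -672/17]
R4 ← R4 + (16/17)·R2: [0, 0, 0, -72/17, -72/17, 288/17]
R4 ← R4 + (3/7)·R3: [0, 0, 0, 0, 0, 0]
The echelon form has 3 nonzero rows, and every pivot lies in the first 5 columns, so rank(P) = rank([P|b]) = 3.
The system is consistent.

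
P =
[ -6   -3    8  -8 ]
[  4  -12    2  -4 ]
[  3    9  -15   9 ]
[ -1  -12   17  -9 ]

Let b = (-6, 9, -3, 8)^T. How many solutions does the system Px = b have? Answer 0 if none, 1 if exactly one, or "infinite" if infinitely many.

Row reduce the augmented matrix [P | b].
R2 ← R2 + (2/3)·R1: [0, -14, 22/3, -28/3, 5]
R3 ← R3 + (1/2)·R1: [0, 15/2, -11, 5, -6]
R4 ← R4 − (1/6)·R1: [0, -23/2, 47/3, -23/3, 9]
R3 ← R3 + (15/28)·R2: [0, 0, -99/14, 0, -93/28]
R4 ← R4 − (23/28)·R2: [0, 0, 135/14, 0, 137/28]
R4 ← R4 + (15/11)·R3: [0, 0, 0, 0, 4/11]
The echelon form has 4 nonzero rows; the last pivot sits in the augmented column, so rank(P) = 3 but rank([P|b]) = 4.
Since the ranks differ, the system is inconsistent.
It has no solutions.

0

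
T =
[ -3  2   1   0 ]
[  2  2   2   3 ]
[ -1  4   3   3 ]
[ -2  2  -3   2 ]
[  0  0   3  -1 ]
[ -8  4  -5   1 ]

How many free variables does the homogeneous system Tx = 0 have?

1

Row reduce to echelon form.
R2 ← R2 + (2/3)·R1: [0, 10/3, 8/3, 3]
R3 ← R3 − (1/3)·R1: [0, 10/3, 8/3, 3]
R4 ← R4 − (2/3)·R1: [0, 2/3, -11/3, 2]
R6 ← R6 − (8/3)·R1: [0, -4/3, -23/3, 1]
R3 ← R3 − R2: [0, 0, 0, 0]
R4 ← R4 − (1/5)·R2: [0, 0, -21/5, 7/5]
R6 ← R6 + (2/5)·R2: [0, 0, -33/5, 11/5]
Swap R3 ↔ R4
R5 ← R5 + (5/7)·R3: [0, 0, 0, 0]
R6 ← R6 − (11/7)·R3: [0, 0, 0, 0]
3 nonzero rows, so rank(T) = 3.
T has 4 columns; by rank–nullity, nullity = 4 − 3 = 1.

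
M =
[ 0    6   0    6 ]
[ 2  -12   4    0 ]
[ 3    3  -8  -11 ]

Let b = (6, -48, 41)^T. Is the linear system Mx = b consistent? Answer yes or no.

yes

Row reduce the augmented matrix [M | b].
Swap R1 ↔ R2
R3 ← R3 − (3/2)·R1: [0, 21, -14, -11, 113]
R3 ← R3 − (7/2)·R2: [0, 0, -14, -32, 92]
The echelon form has 3 nonzero rows, and every pivot lies in the first 4 columns, so rank(M) = rank([M|b]) = 3.
The system is consistent.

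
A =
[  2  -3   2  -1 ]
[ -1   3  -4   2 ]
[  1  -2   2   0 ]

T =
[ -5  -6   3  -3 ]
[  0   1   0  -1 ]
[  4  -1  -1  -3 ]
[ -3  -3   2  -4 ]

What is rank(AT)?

3

First compute AT:
[[  1, -14,   2,  -5],
 [-17,   7,   5,   4],
 [  3, -10,   1,  -7]]
Now row reduce the product.
R2 ← R2 + (17)·R1: [0, -231, 39, -81]
R3 ← R3 − (3)·R1: [0, 32, -5, 8]
R3 ← R3 + (32/231)·R2: [0, 0, 31/77, -248/77]
3 nonzero rows, so rank(AT) = 3.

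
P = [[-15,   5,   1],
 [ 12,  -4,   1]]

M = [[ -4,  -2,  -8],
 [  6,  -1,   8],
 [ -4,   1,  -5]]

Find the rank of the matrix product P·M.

2

First compute PM:
[[ 86,  26, 155],
 [-76, -19, -133]]
Now row reduce the product.
R2 ← R2 + (38/43)·R1: [0, 171/43, 171/43]
2 nonzero rows, so rank(PM) = 2.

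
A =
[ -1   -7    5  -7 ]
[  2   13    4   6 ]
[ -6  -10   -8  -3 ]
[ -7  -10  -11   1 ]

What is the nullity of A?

Row reduce to echelon form.
R2 ← R2 + (2)·R1: [0, -1, 14, -8]
R3 ← R3 − (6)·R1: [0, 32, -38, 39]
R4 ← R4 − (7)·R1: [0, 39, -46, 50]
R3 ← R3 + (32)·R2: [0, 0, 410, -217]
R4 ← R4 + (39)·R2: [0, 0, 500, -262]
R4 ← R4 − (50/41)·R3: [0, 0, 0, 108/41]
4 nonzero rows, so rank(A) = 4.
A has 4 columns; by rank–nullity, nullity = 4 − 4 = 0.

0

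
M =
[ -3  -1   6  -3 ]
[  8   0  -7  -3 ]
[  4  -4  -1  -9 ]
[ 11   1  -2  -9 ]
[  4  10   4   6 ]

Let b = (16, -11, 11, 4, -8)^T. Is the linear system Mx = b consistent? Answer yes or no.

Row reduce the augmented matrix [M | b].
R2 ← R2 + (8/3)·R1: [0, -8/3, 9, -11, 95/3]
R3 ← R3 + (4/3)·R1: [0, -16/3, 7, -13, 97/3]
R4 ← R4 + (11/3)·R1: [0, -8/3, 20, -20, 188/3]
R5 ← R5 + (4/3)·R1: [0, 26/3, 12, 2, 40/3]
R3 ← R3 − (2)·R2: [0, 0, -11, 9, -31]
R4 ← R4 − R2: [0, 0, 11, -9, 31]
R5 ← R5 + (13/4)·R2: [0, 0, 165/4, -135/4, 465/4]
R4 ← R4 + R3: [0, 0, 0, 0, 0]
R5 ← R5 + (15/4)·R3: [0, 0, 0, 0, 0]
The echelon form has 3 nonzero rows, and every pivot lies in the first 4 columns, so rank(M) = rank([M|b]) = 3.
The system is consistent.

yes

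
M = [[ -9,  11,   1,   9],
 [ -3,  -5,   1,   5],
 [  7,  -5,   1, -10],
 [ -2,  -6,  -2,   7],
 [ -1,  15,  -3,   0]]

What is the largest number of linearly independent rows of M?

Row reduce to echelon form.
R2 ← R2 − (1/3)·R1: [0, -26/3, 2/3, 2]
R3 ← R3 + (7/9)·R1: [0, 32/9, 16/9, -3]
R4 ← R4 − (2/9)·R1: [0, -76/9, -20/9, 5]
R5 ← R5 − (1/9)·R1: [0, 124/9, -28/9, -1]
R3 ← R3 + (16/39)·R2: [0, 0, 80/39, -85/39]
R4 ← R4 − (38/39)·R2: [0, 0, -112/39, 119/39]
R5 ← R5 + (62/39)·R2: [0, 0, -80/39, 85/39]
R4 ← R4 + (7/5)·R3: [0, 0, 0, 0]
R5 ← R5 + R3: [0, 0, 0, 0]
Echelon form has 3 nonzero rows, so rank(M) = 3.
The rank gives the maximum number of linearly independent rows: 3.

3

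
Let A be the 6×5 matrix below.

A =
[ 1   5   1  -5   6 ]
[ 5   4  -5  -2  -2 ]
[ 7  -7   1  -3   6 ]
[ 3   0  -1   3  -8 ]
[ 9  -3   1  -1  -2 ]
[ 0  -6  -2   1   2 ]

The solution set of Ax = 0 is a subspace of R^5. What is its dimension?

Row reduce to echelon form.
R2 ← R2 − (5)·R1: [0, -21, -10, 23, -32]
R3 ← R3 − (7)·R1: [0, -42, -6, 32, -36]
R4 ← R4 − (3)·R1: [0, -15, -4, 18, -26]
R5 ← R5 − (9)·R1: [0, -48, -8, 44, -56]
R3 ← R3 − (2)·R2: [0, 0, 14, -14, 28]
R4 ← R4 − (5/7)·R2: [0, 0, 22/7, 11/7, -22/7]
R5 ← R5 − (16/7)·R2: [0, 0, 104/7, -60/7, 120/7]
R6 ← R6 − (2/7)·R2: [0, 0, 6/7, -39/7, 78/7]
R4 ← R4 − (11/49)·R3: [0, 0, 0, 33/7, -66/7]
R5 ← R5 − (52/49)·R3: [0, 0, 0, 44/7, -88/7]
R6 ← R6 − (3/49)·R3: [0, 0, 0, -33/7, 66/7]
R5 ← R5 − (4/3)·R4: [0, 0, 0, 0, 0]
R6 ← R6 + R4: [0, 0, 0, 0, 0]
4 nonzero rows, so rank(A) = 4.
A has 5 columns; by rank–nullity, nullity = 5 − 4 = 1.

1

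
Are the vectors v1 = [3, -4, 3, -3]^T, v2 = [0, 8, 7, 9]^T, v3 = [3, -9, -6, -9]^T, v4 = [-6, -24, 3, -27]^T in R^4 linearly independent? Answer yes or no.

Form the matrix with these vectors as rows and row reduce.
R3 ← R3 − R1: [0, -5, -9, -6]
R4 ← R4 + (2)·R1: [0, -32, 9, -33]
R3 ← R3 + (5/8)·R2: [0, 0, -37/8, -3/8]
R4 ← R4 + (4)·R2: [0, 0, 37, 3]
R4 ← R4 + (8)·R3: [0, 0, 0, 0]
3 nonzero rows, so the 4 vectors span a space of dimension 3.
Since 3 < 4, the vectors are linearly dependent.

no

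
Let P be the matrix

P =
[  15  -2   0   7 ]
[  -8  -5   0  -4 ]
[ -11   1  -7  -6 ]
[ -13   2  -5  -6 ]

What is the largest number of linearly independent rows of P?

4

Row reduce to echelon form.
R2 ← R2 + (8/15)·R1: [0, -91/15, 0, -4/15]
R3 ← R3 + (11/15)·R1: [0, -7/15, -7, -13/15]
R4 ← R4 + (13/15)·R1: [0, 4/15, -5, 1/15]
R3 ← R3 − (1/13)·R2: [0, 0, -7, -11/13]
R4 ← R4 + (4/91)·R2: [0, 0, -5, 5/91]
R4 ← R4 − (5/7)·R3: [0, 0, 0, 60/91]
Echelon form has 4 nonzero rows, so rank(P) = 4.
The rank gives the maximum number of linearly independent rows: 4.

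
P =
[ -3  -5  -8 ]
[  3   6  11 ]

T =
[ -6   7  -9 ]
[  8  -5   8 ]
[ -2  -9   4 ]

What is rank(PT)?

First compute PT:
[[ -6,  76, -45],
 [  8, -108,  65]]
Now row reduce the product.
R2 ← R2 + (4/3)·R1: [0, -20/3, 5]
2 nonzero rows, so rank(PT) = 2.

2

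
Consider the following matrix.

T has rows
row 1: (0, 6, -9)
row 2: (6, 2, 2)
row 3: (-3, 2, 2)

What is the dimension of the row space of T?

3

Row reduce to echelon form.
Swap R1 ↔ R2
R3 ← R3 + (1/2)·R1: [0, 3, 3]
R3 ← R3 − (1/2)·R2: [0, 0, 15/2]
Echelon form has 3 nonzero rows, so rank(T) = 3.
The row space has dimension equal to the rank: 3.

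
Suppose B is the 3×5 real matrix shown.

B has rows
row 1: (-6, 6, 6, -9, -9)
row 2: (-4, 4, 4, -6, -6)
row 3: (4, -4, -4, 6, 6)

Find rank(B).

Row reduce to echelon form.
R2 ← R2 − (2/3)·R1: [0, 0, 0, 0, 0]
R3 ← R3 + (2/3)·R1: [0, 0, 0, 0, 0]
Echelon form has 1 nonzero row, so rank(B) = 1.

1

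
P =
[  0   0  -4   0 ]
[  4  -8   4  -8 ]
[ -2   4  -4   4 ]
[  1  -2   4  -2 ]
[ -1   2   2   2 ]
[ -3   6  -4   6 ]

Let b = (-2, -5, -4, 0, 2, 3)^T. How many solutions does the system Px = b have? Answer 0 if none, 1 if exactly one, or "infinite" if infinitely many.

0

Row reduce the augmented matrix [P | b].
Swap R1 ↔ R2
R3 ← R3 + (1/2)·R1: [0, 0, -2, 0, -13/2]
R4 ← R4 − (1/4)·R1: [0, 0, 3, 0, 5/4]
R5 ← R5 + (1/4)·R1: [0, 0, 3, 0, 3/4]
R6 ← R6 + (3/4)·R1: [0, 0, -1, 0, -3/4]
R3 ← R3 − (1/2)·R2: [0, 0, 0, 0, -11/2]
R4 ← R4 + (3/4)·R2: [0, 0, 0, 0, -1/4]
R5 ← R5 + (3/4)·R2: [0, 0, 0, 0, -3/4]
R6 ← R6 − (1/4)·R2: [0, 0, 0, 0, -1/4]
R4 ← R4 − (1/22)·R3: [0, 0, 0, 0, 0]
R5 ← R5 − (3/22)·R3: [0, 0, 0, 0, 0]
R6 ← R6 − (1/22)·R3: [0, 0, 0, 0, 0]
The echelon form has 3 nonzero rows; the last pivot sits in the augmented column, so rank(P) = 2 but rank([P|b]) = 3.
Since the ranks differ, the system is inconsistent.
It has no solutions.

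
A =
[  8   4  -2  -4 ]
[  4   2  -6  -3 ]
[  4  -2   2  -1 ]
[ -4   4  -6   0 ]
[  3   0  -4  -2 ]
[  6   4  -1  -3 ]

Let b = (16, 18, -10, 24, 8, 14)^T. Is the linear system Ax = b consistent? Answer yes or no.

yes

Row reduce the augmented matrix [A | b].
R2 ← R2 − (1/2)·R1: [0, 0, -5, -1, 10]
R3 ← R3 − (1/2)·R1: [0, -4, 3, 1, -18]
R4 ← R4 + (1/2)·R1: [0, 6, -7, -2, 32]
R5 ← R5 − (3/8)·R1: [0, -3/2, -13/4, -1/2, 2]
R6 ← R6 − (3/4)·R1: [0, 1, 1/2, 0, 2]
Swap R2 ↔ R3
R4 ← R4 + (3/2)·R2: [0, 0, -5/2, -1/2, 5]
R5 ← R5 − (3/8)·R2: [0, 0, -35/8, -7/8, 35/4]
R6 ← R6 + (1/4)·R2: [0, 0, 5/4, 1/4, -5/2]
R4 ← R4 − (1/2)·R3: [0, 0, 0, 0, 0]
R5 ← R5 − (7/8)·R3: [0, 0, 0, 0, 0]
R6 ← R6 + (1/4)·R3: [0, 0, 0, 0, 0]
The echelon form has 3 nonzero rows, and every pivot lies in the first 4 columns, so rank(A) = rank([A|b]) = 3.
The system is consistent.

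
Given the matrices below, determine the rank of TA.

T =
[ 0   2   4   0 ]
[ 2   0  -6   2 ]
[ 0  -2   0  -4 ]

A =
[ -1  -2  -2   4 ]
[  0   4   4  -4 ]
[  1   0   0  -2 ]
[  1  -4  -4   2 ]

First compute TA:
[[  4,   8,   8, -16],
 [ -6, -12, -12,  24],
 [ -4,   8,   8,   0]]
Now row reduce the product.
R2 ← R2 + (3/2)·R1: [0, 0, 0, 0]
R3 ← R3 + R1: [0, 16, 16, -16]
Swap R2 ↔ R3
2 nonzero rows, so rank(TA) = 2.

2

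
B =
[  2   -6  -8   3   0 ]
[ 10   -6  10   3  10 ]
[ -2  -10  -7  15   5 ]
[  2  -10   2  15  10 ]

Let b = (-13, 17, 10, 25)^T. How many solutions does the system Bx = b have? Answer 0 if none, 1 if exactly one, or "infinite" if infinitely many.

Row reduce the augmented matrix [B | b].
R2 ← R2 − (5)·R1: [0, 24, 50, -12, 10, 82]
R3 ← R3 + R1: [0, -16, -15, 18, 5, -3]
R4 ← R4 − R1: [0, -4, 10, 12, 10, 38]
R3 ← R3 + (2/3)·R2: [0, 0, 55/3, 10, 35/3, 155/3]
R4 ← R4 + (1/6)·R2: [0, 0, 55/3, 10, 35/3, 155/3]
R4 ← R4 − R3: [0, 0, 0, 0, 0, 0]
The echelon form has 3 nonzero rows, and every pivot lies in the first 5 columns, so rank(B) = rank([B|b]) = 3.
The system is consistent.
rank = 3 < 5 unknowns, so there are infinitely many solutions.

infinite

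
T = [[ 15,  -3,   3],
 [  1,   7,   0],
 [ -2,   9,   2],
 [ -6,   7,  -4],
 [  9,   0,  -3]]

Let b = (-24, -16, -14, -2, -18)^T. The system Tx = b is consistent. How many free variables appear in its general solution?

Row reduce the augmented matrix [T | b].
R2 ← R2 − (1/15)·R1: [0, 36/5, -1/5, -72/5]
R3 ← R3 + (2/15)·R1: [0, 43/5, 12/5, -86/5]
R4 ← R4 + (2/5)·R1: [0, 29/5, -14/5, -58/5]
R5 ← R5 − (3/5)·R1: [0, 9/5, -24/5, -18/5]
R3 ← R3 − (43/36)·R2: [0, 0, 95/36, 0]
R4 ← R4 − (29/36)·R2: [0, 0, -95/36, 0]
R5 ← R5 − (1/4)·R2: [0, 0, -19/4, 0]
R4 ← R4 + R3: [0, 0, 0, 0]
R5 ← R5 + (9/5)·R3: [0, 0, 0, 0]
The echelon form has 3 nonzero rows, and every pivot lies in the first 3 columns, so rank(T) = rank([T|b]) = 3.
The system is consistent.
Free variables = (unknowns) − (rank) = 3 − 3 = 0.

0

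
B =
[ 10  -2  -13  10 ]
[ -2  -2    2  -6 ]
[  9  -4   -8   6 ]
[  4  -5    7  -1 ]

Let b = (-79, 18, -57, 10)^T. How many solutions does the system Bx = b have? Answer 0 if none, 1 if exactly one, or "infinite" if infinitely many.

1

Row reduce the augmented matrix [B | b].
R2 ← R2 + (1/5)·R1: [0, -12/5, -3/5, -4, 11/5]
R3 ← R3 − (9/10)·R1: [0, -11/5, 37/10, -3, 141/10]
R4 ← R4 − (2/5)·R1: [0, -21/5, 61/5, -5, 208/5]
R3 ← R3 − (11/12)·R2: [0, 0, 17/4, 2/3, 145/12]
R4 ← R4 − (7/4)·R2: [0, 0, 53/4, 2, 151/4]
R4 ← R4 − (53/17)·R3: [0, 0, 0, -4/51, 4/51]
The echelon form has 4 nonzero rows, and every pivot lies in the first 4 columns, so rank(B) = rank([B|b]) = 4.
The system is consistent.
rank = 4 = number of unknowns, so the solution is unique.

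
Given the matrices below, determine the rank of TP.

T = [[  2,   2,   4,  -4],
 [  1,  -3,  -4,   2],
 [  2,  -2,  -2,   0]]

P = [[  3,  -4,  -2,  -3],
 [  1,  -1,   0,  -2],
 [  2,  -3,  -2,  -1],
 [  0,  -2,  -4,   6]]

First compute TP:
[[ 16, -14,   4, -38],
 [ -8,   7,  -2,  19],
 [  0,   0,   0,   0]]
Now row reduce the product.
R2 ← R2 + (1/2)·R1: [0, 0, 0, 0]
1 nonzero row, so rank(TP) = 1.

1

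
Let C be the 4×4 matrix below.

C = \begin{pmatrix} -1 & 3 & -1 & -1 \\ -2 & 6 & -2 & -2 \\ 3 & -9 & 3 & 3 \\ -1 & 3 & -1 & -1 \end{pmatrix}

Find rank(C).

1

Row reduce to echelon form.
R2 ← R2 − (2)·R1: [0, 0, 0, 0]
R3 ← R3 + (3)·R1: [0, 0, 0, 0]
R4 ← R4 − R1: [0, 0, 0, 0]
Echelon form has 1 nonzero row, so rank(C) = 1.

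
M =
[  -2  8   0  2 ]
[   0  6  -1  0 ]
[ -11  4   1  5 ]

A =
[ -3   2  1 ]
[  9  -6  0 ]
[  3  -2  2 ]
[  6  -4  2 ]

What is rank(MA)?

First compute MA:
[[ 90, -60,   2],
 [ 51, -34,  -2],
 [102, -68,   1]]
Now row reduce the product.
R2 ← R2 − (17/30)·R1: [0, 0, -47/15]
R3 ← R3 − (17/15)·R1: [0, 0, -19/15]
R3 ← R3 − (19/47)·R2: [0, 0, 0]
2 nonzero rows, so rank(MA) = 2.

2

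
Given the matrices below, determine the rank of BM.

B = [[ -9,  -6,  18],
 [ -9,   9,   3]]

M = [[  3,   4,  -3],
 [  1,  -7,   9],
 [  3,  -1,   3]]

First compute BM:
[[ 21, -12,  27],
 [ -9, -102, 117]]
Now row reduce the product.
R2 ← R2 + (3/7)·R1: [0, -750/7, 900/7]
2 nonzero rows, so rank(BM) = 2.

2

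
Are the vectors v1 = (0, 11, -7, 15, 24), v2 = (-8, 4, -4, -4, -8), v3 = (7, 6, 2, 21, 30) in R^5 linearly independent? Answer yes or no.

yes

Form the matrix with these vectors as rows and row reduce.
Swap R1 ↔ R2
R3 ← R3 + (7/8)·R1: [0, 19/2, -3/2, 35/2, 23]
R3 ← R3 − (19/22)·R2: [0, 0, 50/11, 50/11, 25/11]
3 nonzero rows, so the 3 vectors span a space of dimension 3.
Since 3 = 3, the vectors are linearly independent.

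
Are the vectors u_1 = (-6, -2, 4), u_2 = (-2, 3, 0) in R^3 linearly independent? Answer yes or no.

yes

Form the matrix with these vectors as rows and row reduce.
R2 ← R2 − (1/3)·R1: [0, 11/3, -4/3]
2 nonzero rows, so the 2 vectors span a space of dimension 2.
Since 2 = 2, the vectors are linearly independent.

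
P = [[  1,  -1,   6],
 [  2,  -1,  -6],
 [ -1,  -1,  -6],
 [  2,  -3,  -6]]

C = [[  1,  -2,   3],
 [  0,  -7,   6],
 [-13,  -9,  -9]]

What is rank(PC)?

2

First compute PC:
[[-77, -49, -57],
 [ 80,  57,  54],
 [ 77,  63,  45],
 [ 80,  71,  42]]
Now row reduce the product.
R2 ← R2 + (80/77)·R1: [0, 67/11, -402/77]
R3 ← R3 + R1: [0, 14, -12]
R4 ← R4 + (80/77)·R1: [0, 221/11, -1326/77]
R3 ← R3 − (154/67)·R2: [0, 0, 0]
R4 ← R4 − (221/67)·R2: [0, 0, 0]
2 nonzero rows, so rank(PC) = 2.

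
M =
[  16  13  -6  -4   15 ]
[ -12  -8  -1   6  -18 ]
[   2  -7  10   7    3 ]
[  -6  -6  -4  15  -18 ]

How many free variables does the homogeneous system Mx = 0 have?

1

Row reduce to echelon form.
R2 ← R2 + (3/4)·R1: [0, 7/4, -11/2, 3, -27/4]
R3 ← R3 − (1/8)·R1: [0, -69/8, 43/4, 15/2, 9/8]
R4 ← R4 + (3/8)·R1: [0, -9/8, -25/4, 27/2, -99/8]
R3 ← R3 + (69/14)·R2: [0, 0, -229/14, 156/7, -225/7]
R4 ← R4 + (9/14)·R2: [0, 0, -137/14, 108/7, -117/7]
R4 ← R4 − (137/229)·R3: [0, 0, 0, 480/229, 576/229]
4 nonzero rows, so rank(M) = 4.
M has 5 columns; by rank–nullity, nullity = 5 − 4 = 1.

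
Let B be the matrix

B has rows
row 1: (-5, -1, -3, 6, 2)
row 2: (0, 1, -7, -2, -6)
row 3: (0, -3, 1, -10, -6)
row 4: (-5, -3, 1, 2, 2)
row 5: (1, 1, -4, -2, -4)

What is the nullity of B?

2

Row reduce to echelon form.
R4 ← R4 − R1: [0, -2, 4, -4, 0]
R5 ← R5 + (1/5)·R1: [0, 4/5, -23/5, -4/5, -18/5]
R3 ← R3 + (3)·R2: [0, 0, -20, -16, -24]
R4 ← R4 + (2)·R2: [0, 0, -10, -8, -12]
R5 ← R5 − (4/5)·R2: [0, 0, 1, 4/5, 6/5]
R4 ← R4 − (1/2)·R3: [0, 0, 0, 0, 0]
R5 ← R5 + (1/20)·R3: [0, 0, 0, 0, 0]
3 nonzero rows, so rank(B) = 3.
B has 5 columns; by rank–nullity, nullity = 5 − 3 = 2.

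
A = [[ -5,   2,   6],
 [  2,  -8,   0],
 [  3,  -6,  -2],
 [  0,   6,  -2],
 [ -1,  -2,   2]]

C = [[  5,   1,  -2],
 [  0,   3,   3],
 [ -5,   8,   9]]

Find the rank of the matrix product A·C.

2

First compute AC:
[[-55,  49,  70],
 [ 10, -22, -28],
 [ 25, -31, -42],
 [ 10,   2,   0],
 [-15,   9,  14]]
Now row reduce the product.
R2 ← R2 + (2/11)·R1: [0, -144/11, -168/11]
R3 ← R3 + (5/11)·R1: [0, -96/11, -112/11]
R4 ← R4 + (2/11)·R1: [0, 120/11, 140/11]
R5 ← R5 − (3/11)·R1: [0, -48/11, -56/11]
R3 ← R3 − (2/3)·R2: [0, 0, 0]
R4 ← R4 + (5/6)·R2: [0, 0, 0]
R5 ← R5 − (1/3)·R2: [0, 0, 0]
2 nonzero rows, so rank(AC) = 2.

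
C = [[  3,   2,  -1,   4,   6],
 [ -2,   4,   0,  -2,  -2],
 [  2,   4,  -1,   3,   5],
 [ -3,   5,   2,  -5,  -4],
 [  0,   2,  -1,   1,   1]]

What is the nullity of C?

2

Row reduce to echelon form.
R2 ← R2 + (2/3)·R1: [0, 16/3, -2/3, 2/3, 2]
R3 ← R3 − (2/3)·R1: [0, 8/3, -1/3, 1/3, 1]
R4 ← R4 + R1: [0, 7, 1, -1, 2]
R3 ← R3 − (1/2)·R2: [0, 0, 0, 0, 0]
R4 ← R4 − (21/16)·R2: [0, 0, 15/8, -15/8, -5/8]
R5 ← R5 − (3/8)·R2: [0, 0, -3/4, 3/4, 1/4]
Swap R3 ↔ R4
R5 ← R5 + (2/5)·R3: [0, 0, 0, 0, 0]
3 nonzero rows, so rank(C) = 3.
C has 5 columns; by rank–nullity, nullity = 5 − 3 = 2.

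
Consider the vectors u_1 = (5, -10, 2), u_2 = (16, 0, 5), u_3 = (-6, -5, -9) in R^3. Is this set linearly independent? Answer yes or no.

yes

Form the matrix with these vectors as rows and row reduce.
R2 ← R2 − (16/5)·R1: [0, 32, -7/5]
R3 ← R3 + (6/5)·R1: [0, -17, -33/5]
R3 ← R3 + (17/32)·R2: [0, 0, -235/32]
3 nonzero rows, so the 3 vectors span a space of dimension 3.
Since 3 = 3, the vectors are linearly independent.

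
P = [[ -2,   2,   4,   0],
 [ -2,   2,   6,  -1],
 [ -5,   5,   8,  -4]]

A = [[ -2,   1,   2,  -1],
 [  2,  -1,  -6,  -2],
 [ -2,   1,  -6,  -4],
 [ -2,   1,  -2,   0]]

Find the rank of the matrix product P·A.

3

First compute PA:
[[  0,   0, -40, -18],
 [ -2,   1, -50, -26],
 [ 12,  -6, -80, -37]]
Now row reduce the product.
Swap R1 ↔ R2
R3 ← R3 + (6)·R1: [0, 0, -380, -193]
R3 ← R3 − (19/2)·R2: [0, 0, 0, -22]
3 nonzero rows, so rank(PA) = 3.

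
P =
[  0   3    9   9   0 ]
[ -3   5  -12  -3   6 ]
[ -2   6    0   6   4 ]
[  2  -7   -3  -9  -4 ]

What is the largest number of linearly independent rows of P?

Row reduce to echelon form.
Swap R1 ↔ R2
R3 ← R3 − (2/3)·R1: [0, 8/3, 8, 8, 0]
R4 ← R4 + (2/3)·R1: [0, -11/3, -11, -11, 0]
R3 ← R3 − (8/9)·R2: [0, 0, 0, 0, 0]
R4 ← R4 + (11/9)·R2: [0, 0, 0, 0, 0]
Echelon form has 2 nonzero rows, so rank(P) = 2.
The rank gives the maximum number of linearly independent rows: 2.

2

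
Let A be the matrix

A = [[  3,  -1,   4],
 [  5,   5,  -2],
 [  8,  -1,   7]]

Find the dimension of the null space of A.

0

Row reduce to echelon form.
R2 ← R2 − (5/3)·R1: [0, 20/3, -26/3]
R3 ← R3 − (8/3)·R1: [0, 5/3, -11/3]
R3 ← R3 − (1/4)·R2: [0, 0, -3/2]
3 nonzero rows, so rank(A) = 3.
A has 3 columns; by rank–nullity, nullity = 3 − 3 = 0.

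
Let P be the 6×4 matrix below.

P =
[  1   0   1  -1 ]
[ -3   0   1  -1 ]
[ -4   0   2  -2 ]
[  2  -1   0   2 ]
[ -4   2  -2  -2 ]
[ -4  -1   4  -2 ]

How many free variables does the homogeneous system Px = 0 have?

Row reduce to echelon form.
R2 ← R2 + (3)·R1: [0, 0, 4, -4]
R3 ← R3 + (4)·R1: [0, 0, 6, -6]
R4 ← R4 − (2)·R1: [0, -1, -2, 4]
R5 ← R5 + (4)·R1: [0, 2, 2, -6]
R6 ← R6 + (4)·R1: [0, -1, 8, -6]
Swap R2 ↔ R4
R5 ← R5 + (2)·R2: [0, 0, -2, 2]
R6 ← R6 − R2: [0, 0, 10, -10]
R4 ← R4 − (2/3)·R3: [0, 0, 0, 0]
R5 ← R5 + (1/3)·R3: [0, 0, 0, 0]
R6 ← R6 − (5/3)·R3: [0, 0, 0, 0]
3 nonzero rows, so rank(P) = 3.
P has 4 columns; by rank–nullity, nullity = 4 − 3 = 1.

1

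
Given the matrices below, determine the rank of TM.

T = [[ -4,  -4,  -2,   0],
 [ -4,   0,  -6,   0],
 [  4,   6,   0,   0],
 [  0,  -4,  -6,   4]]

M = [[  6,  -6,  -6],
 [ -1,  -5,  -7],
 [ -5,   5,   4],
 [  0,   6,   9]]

First compute TM:
[[-10,  34,  44],
 [  6,  -6,   0],
 [ 18, -54, -66],
 [ 34,  14,  40]]
Now row reduce the product.
R2 ← R2 + (3/5)·R1: [0, 72/5, 132/5]
R3 ← R3 + (9/5)·R1: [0, 36/5, 66/5]
R4 ← R4 + (17/5)·R1: [0, 648/5, 948/5]
R3 ← R3 − (1/2)·R2: [0, 0, 0]
R4 ← R4 − (9)·R2: [0, 0, -48]
Swap R3 ↔ R4
3 nonzero rows, so rank(TM) = 3.

3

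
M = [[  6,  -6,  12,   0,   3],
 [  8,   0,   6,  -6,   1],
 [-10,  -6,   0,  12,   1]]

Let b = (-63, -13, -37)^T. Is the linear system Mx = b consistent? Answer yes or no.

yes

Row reduce the augmented matrix [M | b].
R2 ← R2 − (4/3)·R1: [0, 8, -10, -6, -3, 71]
R3 ← R3 + (5/3)·R1: [0, -16, 20, 12, 6, -142]
R3 ← R3 + (2)·R2: [0, 0, 0, 0, 0, 0]
The echelon form has 2 nonzero rows, and every pivot lies in the first 5 columns, so rank(M) = rank([M|b]) = 2.
The system is consistent.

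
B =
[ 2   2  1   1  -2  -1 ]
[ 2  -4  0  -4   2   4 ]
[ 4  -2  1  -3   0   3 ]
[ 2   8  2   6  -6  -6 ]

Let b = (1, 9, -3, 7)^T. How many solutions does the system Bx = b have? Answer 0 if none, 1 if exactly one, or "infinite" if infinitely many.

0

Row reduce the augmented matrix [B | b].
R2 ← R2 − R1: [0, -6, -1, -5, 4, 5, 8]
R3 ← R3 − (2)·R1: [0, -6, -1, -5, 4, 5, -5]
R4 ← R4 − R1: [0, 6, 1, 5, -4, -5, 6]
R3 ← R3 − R2: [0, 0, 0, 0, 0, 0, -13]
R4 ← R4 + R2: [0, 0, 0, 0, 0, 0, 14]
R4 ← R4 + (14/13)·R3: [0, 0, 0, 0, 0, 0, 0]
The echelon form has 3 nonzero rows; the last pivot sits in the augmented column, so rank(B) = 2 but rank([B|b]) = 3.
Since the ranks differ, the system is inconsistent.
It has no solutions.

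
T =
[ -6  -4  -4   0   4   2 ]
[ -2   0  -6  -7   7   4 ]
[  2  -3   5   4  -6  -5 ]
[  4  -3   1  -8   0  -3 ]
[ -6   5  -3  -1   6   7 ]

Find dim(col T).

4

Row reduce to echelon form.
R2 ← R2 − (1/3)·R1: [0, 4/3, -14/3, -7, 17/3, 10/3]
R3 ← R3 + (1/3)·R1: [0, -13/3, 11/3, 4, -14/3, -13/3]
R4 ← R4 + (2/3)·R1: [0, -17/3, -5/3, -8, 8/3, -5/3]
R5 ← R5 − R1: [0, 9, 1, -1, 2, 5]
R3 ← R3 + (13/4)·R2: [0, 0, -23/2, -75/4, 55/4, 13/2]
R4 ← R4 + (17/4)·R2: [0, 0, -43/2, -151/4, 107/4, 25/2]
R5 ← R5 − (27/4)·R2: [0, 0, 65/2, 185/4, -145/4, -35/2]
R4 ← R4 − (43/23)·R3: [0, 0, 0, -62/23, 24/23, 8/23]
R5 ← R5 + (65/23)·R3: [0, 0, 0, -155/23, 60/23, 20/23]
R5 ← R5 − (5/2)·R4: [0, 0, 0, 0, 0, 0]
Echelon form has 4 nonzero rows, so rank(T) = 4.
The column space has dimension equal to the rank: 4.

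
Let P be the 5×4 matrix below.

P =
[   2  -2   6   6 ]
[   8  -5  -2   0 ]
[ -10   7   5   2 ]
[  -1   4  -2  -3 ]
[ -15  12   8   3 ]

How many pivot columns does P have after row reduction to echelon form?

3

Row reduce to echelon form.
R2 ← R2 − (4)·R1: [0, 3, -26, -24]
R3 ← R3 + (5)·R1: [0, -3, 35, 32]
R4 ← R4 + (1/2)·R1: [0, 3, 1, 0]
R5 ← R5 + (15/2)·R1: [0, -3, 53, 48]
R3 ← R3 + R2: [0, 0, 9, 8]
R4 ← R4 − R2: [0, 0, 27, 24]
R5 ← R5 + R2: [0, 0, 27, 24]
R4 ← R4 − (3)·R3: [0, 0, 0, 0]
R5 ← R5 − (3)·R3: [0, 0, 0, 0]
Echelon form has 3 nonzero rows, so rank(P) = 3.
Each nonzero row contributes one pivot column: 3 pivot columns.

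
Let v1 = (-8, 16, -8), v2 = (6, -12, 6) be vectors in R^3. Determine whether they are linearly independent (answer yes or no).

Form the matrix with these vectors as rows and row reduce.
R2 ← R2 + (3/4)·R1: [0, 0, 0]
1 nonzero row, so the 2 vectors span a space of dimension 1.
Since 1 < 2, the vectors are linearly dependent.

no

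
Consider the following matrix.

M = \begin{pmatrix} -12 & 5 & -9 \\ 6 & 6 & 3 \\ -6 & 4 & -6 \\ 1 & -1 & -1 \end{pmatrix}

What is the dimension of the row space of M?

Row reduce to echelon form.
R2 ← R2 + (1/2)·R1: [0, 17/2, -3/2]
R3 ← R3 − (1/2)·R1: [0, 3/2, -3/2]
R4 ← R4 + (1/12)·R1: [0, -7/12, -7/4]
R3 ← R3 − (3/17)·R2: [0, 0, -21/17]
R4 ← R4 + (7/102)·R2: [0, 0, -63/34]
R4 ← R4 − (3/2)·R3: [0, 0, 0]
Echelon form has 3 nonzero rows, so rank(M) = 3.
The row space has dimension equal to the rank: 3.

3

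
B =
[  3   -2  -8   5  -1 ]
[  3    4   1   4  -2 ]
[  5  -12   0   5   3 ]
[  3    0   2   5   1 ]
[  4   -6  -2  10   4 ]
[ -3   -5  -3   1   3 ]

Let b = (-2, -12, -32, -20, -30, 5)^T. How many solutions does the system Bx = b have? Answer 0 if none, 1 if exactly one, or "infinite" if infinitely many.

Row reduce the augmented matrix [B | b].
R2 ← R2 − R1: [0, 6, 9, -1, -1, -10]
R3 ← R3 − (5/3)·R1: [0, -26/3, 40/3, -10/3, 14/3, -86/3]
R4 ← R4 − R1: [0, 2, 10, 0, 2, -18]
R5 ← R5 − (4/3)·R1: [0, -10/3, 26/3, 10/3, 16/3, -82/3]
R6 ← R6 + R1: [0, -7, -11, 6, 2, 3]
R3 ← R3 + (13/9)·R2: [0, 0, 79/3, -43/9, 29/9, -388/9]
R4 ← R4 − (1/3)·R2: [0, 0, 7, 1/3, 7/3, -44/3]
R5 ← R5 + (5/9)·R2: [0, 0, 41/3, 25/9, 43/9, -296/9]
R6 ← R6 + (7/6)·R2: [0, 0, -1/2, 29/6, 5/6, -26/3]
R4 ← R4 − (21/79)·R3: [0, 0, 0, 380/237, 350/237, -760/237]
R5 ← R5 − (41/79)·R3: [0, 0, 0, 1246/237, 736/237, -2492/237]
R6 ← R6 + (3/158)·R3: [0, 0, 0, 1124/237, 212/237, -2248/237]
R5 ← R5 − (623/190)·R4: [0, 0, 0, 0, -33/19, 0]
R6 ← R6 − (281/95)·R4: [0, 0, 0, 0, -66/19, 0]
R6 ← R6 − (2)·R5: [0, 0, 0, 0, 0, 0]
The echelon form has 5 nonzero rows, and every pivot lies in the first 5 columns, so rank(B) = rank([B|b]) = 5.
The system is consistent.
rank = 5 = number of unknowns, so the solution is unique.

1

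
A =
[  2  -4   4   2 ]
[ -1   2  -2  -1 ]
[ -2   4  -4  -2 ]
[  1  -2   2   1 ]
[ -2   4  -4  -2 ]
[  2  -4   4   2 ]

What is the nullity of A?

Row reduce to echelon form.
R2 ← R2 + (1/2)·R1: [0, 0, 0, 0]
R3 ← R3 + R1: [0, 0, 0, 0]
R4 ← R4 − (1/2)·R1: [0, 0, 0, 0]
R5 ← R5 + R1: [0, 0, 0, 0]
R6 ← R6 − R1: [0, 0, 0, 0]
1 nonzero row, so rank(A) = 1.
A has 4 columns; by rank–nullity, nullity = 4 − 1 = 3.

3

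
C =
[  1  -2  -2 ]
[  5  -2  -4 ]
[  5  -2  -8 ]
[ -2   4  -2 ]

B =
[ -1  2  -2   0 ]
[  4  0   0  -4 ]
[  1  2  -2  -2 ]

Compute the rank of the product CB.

First compute CB:
[[-11,  -2,   2,  12],
 [-17,   2,  -2,  16],
 [-21,  -6,   6,  24],
 [ 16,  -8,   8, -12]]
Now row reduce the product.
R2 ← R2 − (17/11)·R1: [0, 56/11, -56/11, -28/11]
R3 ← R3 − (21/11)·R1: [0, -24/11, 24/11, 12/11]
R4 ← R4 + (16/11)·R1: [0, -120/11, 120/11, 60/11]
R3 ← R3 + (3/7)·R2: [0, 0, 0, 0]
R4 ← R4 + (15/7)·R2: [0, 0, 0, 0]
2 nonzero rows, so rank(CB) = 2.

2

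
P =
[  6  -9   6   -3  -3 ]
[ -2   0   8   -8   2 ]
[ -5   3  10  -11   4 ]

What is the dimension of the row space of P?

2

Row reduce to echelon form.
R2 ← R2 + (1/3)·R1: [0, -3, 10, -9, 1]
R3 ← R3 + (5/6)·R1: [0, -9/2, 15, -27/2, 3/2]
R3 ← R3 − (3/2)·R2: [0, 0, 0, 0, 0]
Echelon form has 2 nonzero rows, so rank(P) = 2.
The row space has dimension equal to the rank: 2.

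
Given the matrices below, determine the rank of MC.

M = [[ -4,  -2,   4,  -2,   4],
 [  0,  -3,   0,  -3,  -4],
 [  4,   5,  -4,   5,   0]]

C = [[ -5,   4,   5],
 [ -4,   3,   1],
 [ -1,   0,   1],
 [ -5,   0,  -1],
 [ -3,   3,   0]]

2

First compute MC:
[[ 22, -10, -16],
 [ 39, -21,   0],
 [-61,  31,  16]]
Now row reduce the product.
R2 ← R2 − (39/22)·R1: [0, -36/11, 312/11]
R3 ← R3 + (61/22)·R1: [0, 36/11, -312/11]
R3 ← R3 + R2: [0, 0, 0]
2 nonzero rows, so rank(MC) = 2.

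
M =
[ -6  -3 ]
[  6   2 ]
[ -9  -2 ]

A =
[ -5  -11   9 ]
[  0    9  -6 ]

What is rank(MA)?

2

First compute MA:
[[ 30,  39, -36],
 [-30, -48,  42],
 [ 45,  81, -69]]
Now row reduce the product.
R2 ← R2 + R1: [0, -9, 6]
R3 ← R3 − (3/2)·R1: [0, 45/2, -15]
R3 ← R3 + (5/2)·R2: [0, 0, 0]
2 nonzero rows, so rank(MA) = 2.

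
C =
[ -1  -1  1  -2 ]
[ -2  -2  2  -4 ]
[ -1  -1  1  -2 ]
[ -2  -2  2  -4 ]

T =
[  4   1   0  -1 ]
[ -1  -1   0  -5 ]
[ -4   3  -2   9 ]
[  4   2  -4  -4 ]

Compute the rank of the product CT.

1

First compute CT:
[[-15,  -1,   6,  23],
 [-30,  -2,  12,  46],
 [-15,  -1,   6,  23],
 [-30,  -2,  12,  46]]
Now row reduce the product.
R2 ← R2 − (2)·R1: [0, 0, 0, 0]
R3 ← R3 − R1: [0, 0, 0, 0]
R4 ← R4 − (2)·R1: [0, 0, 0, 0]
1 nonzero row, so rank(CT) = 1.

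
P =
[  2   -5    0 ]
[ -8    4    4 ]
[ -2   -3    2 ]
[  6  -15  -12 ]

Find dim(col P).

Row reduce to echelon form.
R2 ← R2 + (4)·R1: [0, -16, 4]
R3 ← R3 + R1: [0, -8, 2]
R4 ← R4 − (3)·R1: [0, 0, -12]
R3 ← R3 − (1/2)·R2: [0, 0, 0]
Swap R3 ↔ R4
Echelon form has 3 nonzero rows, so rank(P) = 3.
The column space has dimension equal to the rank: 3.

3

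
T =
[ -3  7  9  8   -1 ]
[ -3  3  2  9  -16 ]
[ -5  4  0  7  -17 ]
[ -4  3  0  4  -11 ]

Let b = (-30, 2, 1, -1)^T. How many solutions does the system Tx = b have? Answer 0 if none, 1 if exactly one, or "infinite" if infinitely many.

infinite

Row reduce the augmented matrix [T | b].
R2 ← R2 − R1: [0, -4, -7, 1, -15, 32]
R3 ← R3 − (5/3)·R1: [0, -23/3, -15, -19/3, -46/3, 51]
R4 ← R4 − (4/3)·R1: [0, -19/3, -12, -20/3, -29/3, 39]
R3 ← R3 − (23/12)·R2: [0, 0, -19/12, -33/4, 161/12, -31/3]
R4 ← R4 − (19/12)·R2: [0, 0, -11/12, -33/4, 169/12, -35/3]
R4 ← R4 − (11/19)·R3: [0, 0, 0, -66/19, 120/19, -108/19]
The echelon form has 4 nonzero rows, and every pivot lies in the first 5 columns, so rank(T) = rank([T|b]) = 4.
The system is consistent.
rank = 4 < 5 unknowns, so there are infinitely many solutions.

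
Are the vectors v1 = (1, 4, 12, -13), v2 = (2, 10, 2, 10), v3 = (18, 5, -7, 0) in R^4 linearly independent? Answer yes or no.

Form the matrix with these vectors as rows and row reduce.
R2 ← R2 − (2)·R1: [0, 2, -22, 36]
R3 ← R3 − (18)·R1: [0, -67, -223, 234]
R3 ← R3 + (67/2)·R2: [0, 0, -960, 1440]
3 nonzero rows, so the 3 vectors span a space of dimension 3.
Since 3 = 3, the vectors are linearly independent.

yes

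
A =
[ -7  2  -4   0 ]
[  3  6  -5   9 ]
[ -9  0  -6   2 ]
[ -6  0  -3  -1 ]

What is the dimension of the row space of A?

4

Row reduce to echelon form.
R2 ← R2 + (3/7)·R1: [0, 48/7, -47/7, 9]
R3 ← R3 − (9/7)·R1: [0, -18/7, -6/7, 2]
R4 ← R4 − (6/7)·R1: [0, -12/7, 3/7, -1]
R3 ← R3 + (3/8)·R2: [0, 0, -27/8, 43/8]
R4 ← R4 + (1/4)·R2: [0, 0, -5/4, 5/4]
R4 ← R4 − (10/27)·R3: [0, 0, 0, -20/27]
Echelon form has 4 nonzero rows, so rank(A) = 4.
The row space has dimension equal to the rank: 4.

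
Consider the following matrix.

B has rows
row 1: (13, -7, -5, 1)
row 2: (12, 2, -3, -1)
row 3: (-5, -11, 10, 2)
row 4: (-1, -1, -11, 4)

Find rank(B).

4

Row reduce to echelon form.
R2 ← R2 − (12/13)·R1: [0, 110/13, 21/13, -25/13]
R3 ← R3 + (5/13)·R1: [0, -178/13, 105/13, 31/13]
R4 ← R4 + (1/13)·R1: [0, -20/13, -148/13, 53/13]
R3 ← R3 + (89/55)·R2: [0, 0, 588/55, -8/11]
R4 ← R4 + (2/11)·R2: [0, 0, -122/11, 41/11]
R4 ← R4 + (305/294)·R3: [0, 0, 0, 437/147]
Echelon form has 4 nonzero rows, so rank(B) = 4.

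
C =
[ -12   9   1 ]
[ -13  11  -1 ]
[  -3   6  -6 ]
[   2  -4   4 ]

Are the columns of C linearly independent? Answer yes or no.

Row reduce C to echelon form.
R2 ← R2 − (13/12)·R1: [0, 5/4, -25/12]
R3 ← R3 − (1/4)·R1: [0, 15/4, -25/4]
R4 ← R4 + (1/6)·R1: [0, -5/2, 25/6]
R3 ← R3 − (3)·R2: [0, 0, 0]
R4 ← R4 + (2)·R2: [0, 0, 0]
2 pivots among 3 columns.
Only 2 < 3 pivot columns, so the columns are linearly dependent.

no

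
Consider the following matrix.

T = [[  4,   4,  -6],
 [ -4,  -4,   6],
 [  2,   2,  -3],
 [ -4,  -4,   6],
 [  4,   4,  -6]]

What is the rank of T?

1

Row reduce to echelon form.
R2 ← R2 + R1: [0, 0, 0]
R3 ← R3 − (1/2)·R1: [0, 0, 0]
R4 ← R4 + R1: [0, 0, 0]
R5 ← R5 − R1: [0, 0, 0]
Echelon form has 1 nonzero row, so rank(T) = 1.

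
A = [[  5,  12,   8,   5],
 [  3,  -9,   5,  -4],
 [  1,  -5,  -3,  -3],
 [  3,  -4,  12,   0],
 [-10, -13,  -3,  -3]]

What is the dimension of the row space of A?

Row reduce to echelon form.
R2 ← R2 − (3/5)·R1: [0, -81/5, 1/5, -7]
R3 ← R3 − (1/5)·R1: [0, -37/5, -23/5, -4]
R4 ← R4 − (3/5)·R1: [0, -56/5, 36/5, -3]
R5 ← R5 + (2)·R1: [0, 11, 13, 7]
R3 ← R3 − (37/81)·R2: [0, 0, -380/81, -65/81]
R4 ← R4 − (56/81)·R2: [0, 0, 572/81, 149/81]
R5 ← R5 + (55/81)·R2: [0, 0, 1064/81, 182/81]
R4 ← R4 + (143/95)·R3: [0, 0, 0, 12/19]
R5 ← R5 + (14/5)·R3: [0, 0, 0, 0]
Echelon form has 4 nonzero rows, so rank(A) = 4.
The row space has dimension equal to the rank: 4.

4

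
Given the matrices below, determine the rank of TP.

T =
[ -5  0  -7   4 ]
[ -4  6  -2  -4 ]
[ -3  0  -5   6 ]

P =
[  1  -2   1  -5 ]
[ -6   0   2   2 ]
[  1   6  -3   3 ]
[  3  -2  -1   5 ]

First compute TP:
[[  0, -40,  12,  24],
 [-54,   4,  18,   6],
 [ 10, -36,   6,  30]]
Now row reduce the product.
Swap R1 ↔ R2
R3 ← R3 + (5/27)·R1: [0, -952/27, 28/3, 280/9]
R3 ← R3 − (119/135)·R2: [0, 0, -56/45, 448/45]
3 nonzero rows, so rank(TP) = 3.

3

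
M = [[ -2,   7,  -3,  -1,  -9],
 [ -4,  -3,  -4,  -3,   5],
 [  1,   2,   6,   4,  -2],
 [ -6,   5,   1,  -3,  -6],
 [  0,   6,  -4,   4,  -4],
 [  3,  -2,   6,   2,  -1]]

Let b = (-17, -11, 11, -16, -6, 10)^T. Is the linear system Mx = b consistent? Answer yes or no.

yes

Row reduce the augmented matrix [M | b].
R2 ← R2 − (2)·R1: [0, -17, 2, -1, 23, 23]
R3 ← R3 + (1/2)·R1: [0, 11/2, 9/2, 7/2, -13/2, 5/2]
R4 ← R4 − (3)·R1: [0, -16, 10, 0, 21, 35]
R6 ← R6 + (3/2)·R1: [0, 17/2, 3/2, 1/2, -29/2, -31/2]
R3 ← R3 + (11/34)·R2: [0, 0, 175/34, 54/17, 16/17, 169/17]
R4 ← R4 − (16/17)·R2: [0, 0, 138/17, 16/17, -11/17, 227/17]
R5 ← R5 + (6/17)·R2: [0, 0, -56/17, 62/17, 70/17, 36/17]
R6 ← R6 + (1/2)·R2: [0, 0, 5/2, 0, -3, -4]
R4 ← R4 − (276/175)·R3: [0, 0, 0, -712/175, -373/175, -407/175]
R5 ← R5 + (16/25)·R3: [0, 0, 0, 142/25, 118/25, 212/25]
R6 ← R6 − (17/35)·R3: [0, 0, 0, -54/35, -121/35, -309/35]
R5 ← R5 + (497/356)·R4: [0, 0, 0, 0, 621/356, 1863/356]
R6 ← R6 − (135/356)·R4: [0, 0, 0, 0, -943/356, -2829/356]
R6 ← R6 + (41/27)·R5: [0, 0, 0, 0, 0, 0]
The echelon form has 5 nonzero rows, and every pivot lies in the first 5 columns, so rank(M) = rank([M|b]) = 5.
The system is consistent.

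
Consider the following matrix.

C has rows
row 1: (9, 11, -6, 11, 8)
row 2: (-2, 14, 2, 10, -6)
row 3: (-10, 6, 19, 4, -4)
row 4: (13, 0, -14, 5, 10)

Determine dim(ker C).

Row reduce to echelon form.
R2 ← R2 + (2/9)·R1: [0, 148/9, 2/3, 112/9, -38/9]
R3 ← R3 + (10/9)·R1: [0, 164/9, 37/3, 146/9, 44/9]
R4 ← R4 − (13/9)·R1: [0, -143/9, -16/3, -98/9, -14/9]
R3 ← R3 − (41/37)·R2: [0, 0, 429/37, 90/37, 354/37]
R4 ← R4 + (143/148)·R2: [0, 0, -347/74, 42/37, -417/74]
R4 ← R4 + (347/858)·R3: [0, 0, 0, 303/143, -505/286]
4 nonzero rows, so rank(C) = 4.
C has 5 columns; by rank–nullity, nullity = 5 − 4 = 1.

1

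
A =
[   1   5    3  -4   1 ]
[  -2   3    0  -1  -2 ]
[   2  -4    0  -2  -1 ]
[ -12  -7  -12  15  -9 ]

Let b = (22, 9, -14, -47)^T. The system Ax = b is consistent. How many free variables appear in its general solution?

2

Row reduce the augmented matrix [A | b].
R2 ← R2 + (2)·R1: [0, 13, 6, -9, 0, 53]
R3 ← R3 − (2)·R1: [0, -14, -6, 6, -3, -58]
R4 ← R4 + (12)·R1: [0, 53, 24, -33, 3, 217]
R3 ← R3 + (14/13)·R2: [0, 0, 6/13, -48/13, -3, -12/13]
R4 ← R4 − (53/13)·R2: [0, 0, -6/13, 48/13, 3, 12/13]
R4 ← R4 + R3: [0, 0, 0, 0, 0, 0]
The echelon form has 3 nonzero rows, and every pivot lies in the first 5 columns, so rank(A) = rank([A|b]) = 3.
The system is consistent.
Free variables = (unknowns) − (rank) = 5 − 3 = 2.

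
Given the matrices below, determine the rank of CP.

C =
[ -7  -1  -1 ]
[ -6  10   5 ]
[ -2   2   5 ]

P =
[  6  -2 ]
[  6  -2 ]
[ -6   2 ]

First compute CP:
[[-42,  14],
 [ -6,   2],
 [-30,  10]]
Now row reduce the product.
R2 ← R2 − (1/7)·R1: [0, 0]
R3 ← R3 − (5/7)·R1: [0, 0]
1 nonzero row, so rank(CP) = 1.

1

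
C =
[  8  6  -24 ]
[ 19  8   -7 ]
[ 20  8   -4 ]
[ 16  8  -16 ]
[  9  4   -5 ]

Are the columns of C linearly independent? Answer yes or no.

Row reduce C to echelon form.
R2 ← R2 − (19/8)·R1: [0, -25/4, 50]
R3 ← R3 − (5/2)·R1: [0, -7, 56]
R4 ← R4 − (2)·R1: [0, -4, 32]
R5 ← R5 − (9/8)·R1: [0, -11/4, 22]
R3 ← R3 − (28/25)·R2: [0, 0, 0]
R4 ← R4 − (16/25)·R2: [0, 0, 0]
R5 ← R5 − (11/25)·R2: [0, 0, 0]
2 pivots among 3 columns.
Only 2 < 3 pivot columns, so the columns are linearly dependent.

no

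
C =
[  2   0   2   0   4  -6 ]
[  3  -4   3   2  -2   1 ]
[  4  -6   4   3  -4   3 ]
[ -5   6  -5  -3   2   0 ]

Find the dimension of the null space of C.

4

Row reduce to echelon form.
R2 ← R2 − (3/2)·R1: [0, -4, 0, 2, -8, 10]
R3 ← R3 − (2)·R1: [0, -6, 0, 3, -12, 15]
R4 ← R4 + (5/2)·R1: [0, 6, 0, -3, 12, -15]
R3 ← R3 − (3/2)·R2: [0, 0, 0, 0, 0, 0]
R4 ← R4 + (3/2)·R2: [0, 0, 0, 0, 0, 0]
2 nonzero rows, so rank(C) = 2.
C has 6 columns; by rank–nullity, nullity = 6 − 2 = 4.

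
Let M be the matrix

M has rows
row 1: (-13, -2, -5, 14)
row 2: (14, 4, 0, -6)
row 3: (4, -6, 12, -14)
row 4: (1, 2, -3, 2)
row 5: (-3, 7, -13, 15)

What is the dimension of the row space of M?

4

Row reduce to echelon form.
R2 ← R2 + (14/13)·R1: [0, 24/13, -70/13, 118/13]
R3 ← R3 + (4/13)·R1: [0, -86/13, 136/13, -126/13]
R4 ← R4 + (1/13)·R1: [0, 24/13, -44/13, 40/13]
R5 ← R5 − (3/13)·R1: [0, 97/13, -154/13, 153/13]
R3 ← R3 + (43/12)·R2: [0, 0, -53/6, 137/6]
R4 ← R4 − R2: [0, 0, 2, -6]
R5 ← R5 − (97/24)·R2: [0, 0, 119/12, -299/12]
R4 ← R4 + (12/53)·R3: [0, 0, 0, -44/53]
R5 ← R5 + (119/106)·R3: [0, 0, 0, 38/53]
R5 ← R5 + (19/22)·R4: [0, 0, 0, 0]
Echelon form has 4 nonzero rows, so rank(M) = 4.
The row space has dimension equal to the rank: 4.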